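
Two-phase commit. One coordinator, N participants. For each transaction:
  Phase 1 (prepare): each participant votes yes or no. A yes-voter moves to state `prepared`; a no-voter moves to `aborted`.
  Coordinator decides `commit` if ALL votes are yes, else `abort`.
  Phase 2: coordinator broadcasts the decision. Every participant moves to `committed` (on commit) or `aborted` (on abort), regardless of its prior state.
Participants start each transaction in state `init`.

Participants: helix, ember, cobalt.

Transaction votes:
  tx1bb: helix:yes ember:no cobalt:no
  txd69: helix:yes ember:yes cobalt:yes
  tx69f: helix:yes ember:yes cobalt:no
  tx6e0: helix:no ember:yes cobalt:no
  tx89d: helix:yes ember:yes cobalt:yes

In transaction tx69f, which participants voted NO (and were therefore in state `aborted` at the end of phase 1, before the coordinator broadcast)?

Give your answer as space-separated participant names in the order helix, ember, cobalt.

Answer: cobalt

Derivation:
Txn tx69f phase 1: helix yes -> prepared; ember yes -> prepared; cobalt no -> aborted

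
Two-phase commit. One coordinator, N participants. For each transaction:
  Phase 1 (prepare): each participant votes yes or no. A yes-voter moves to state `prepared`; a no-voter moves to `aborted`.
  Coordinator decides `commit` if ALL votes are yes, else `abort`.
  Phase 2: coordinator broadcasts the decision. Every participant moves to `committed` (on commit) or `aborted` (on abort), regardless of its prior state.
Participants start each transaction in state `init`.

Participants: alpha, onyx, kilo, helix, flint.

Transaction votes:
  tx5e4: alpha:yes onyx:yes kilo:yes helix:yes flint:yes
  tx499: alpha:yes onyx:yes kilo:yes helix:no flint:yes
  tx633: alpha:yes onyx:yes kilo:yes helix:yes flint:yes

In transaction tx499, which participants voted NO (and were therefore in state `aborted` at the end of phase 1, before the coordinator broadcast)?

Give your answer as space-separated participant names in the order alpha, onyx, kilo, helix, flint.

Txn tx499 phase 1: alpha yes -> prepared; onyx yes -> prepared; kilo yes -> prepared; helix no -> aborted; flint yes -> prepared

Answer: helix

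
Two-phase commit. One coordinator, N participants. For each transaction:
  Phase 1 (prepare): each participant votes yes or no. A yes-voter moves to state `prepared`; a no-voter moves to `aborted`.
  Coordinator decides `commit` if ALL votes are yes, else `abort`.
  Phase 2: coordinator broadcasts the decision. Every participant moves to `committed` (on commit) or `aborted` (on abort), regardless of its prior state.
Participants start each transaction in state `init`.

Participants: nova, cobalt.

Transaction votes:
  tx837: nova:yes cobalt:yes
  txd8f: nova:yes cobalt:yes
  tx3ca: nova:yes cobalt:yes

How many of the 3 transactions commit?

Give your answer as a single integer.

Answer: 3

Derivation:
tx837: all yes -> commit (commits=1)
txd8f: all yes -> commit (commits=2)
tx3ca: all yes -> commit (commits=3)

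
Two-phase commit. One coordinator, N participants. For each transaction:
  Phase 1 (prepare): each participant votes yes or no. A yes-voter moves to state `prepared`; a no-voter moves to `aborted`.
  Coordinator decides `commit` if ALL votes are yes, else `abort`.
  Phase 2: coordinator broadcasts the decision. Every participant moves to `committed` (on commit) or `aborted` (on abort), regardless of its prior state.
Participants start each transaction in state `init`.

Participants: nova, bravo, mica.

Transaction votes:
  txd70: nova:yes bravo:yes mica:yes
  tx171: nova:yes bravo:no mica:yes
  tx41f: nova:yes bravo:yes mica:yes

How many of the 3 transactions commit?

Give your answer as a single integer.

Answer: 2

Derivation:
txd70: all yes -> commit (commits=1)
tx171: no from bravo -> abort (commits=1)
tx41f: all yes -> commit (commits=2)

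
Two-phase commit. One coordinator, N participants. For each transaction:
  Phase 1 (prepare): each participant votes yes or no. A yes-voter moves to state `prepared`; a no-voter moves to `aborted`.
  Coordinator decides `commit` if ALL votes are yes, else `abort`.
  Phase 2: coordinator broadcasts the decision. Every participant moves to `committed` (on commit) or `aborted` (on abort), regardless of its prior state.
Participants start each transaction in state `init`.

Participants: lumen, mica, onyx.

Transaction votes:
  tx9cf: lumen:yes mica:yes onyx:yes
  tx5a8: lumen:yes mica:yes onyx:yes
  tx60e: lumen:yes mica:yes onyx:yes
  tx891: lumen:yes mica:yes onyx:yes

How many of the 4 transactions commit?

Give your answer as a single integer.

Answer: 4

Derivation:
tx9cf: all yes -> commit (commits=1)
tx5a8: all yes -> commit (commits=2)
tx60e: all yes -> commit (commits=3)
tx891: all yes -> commit (commits=4)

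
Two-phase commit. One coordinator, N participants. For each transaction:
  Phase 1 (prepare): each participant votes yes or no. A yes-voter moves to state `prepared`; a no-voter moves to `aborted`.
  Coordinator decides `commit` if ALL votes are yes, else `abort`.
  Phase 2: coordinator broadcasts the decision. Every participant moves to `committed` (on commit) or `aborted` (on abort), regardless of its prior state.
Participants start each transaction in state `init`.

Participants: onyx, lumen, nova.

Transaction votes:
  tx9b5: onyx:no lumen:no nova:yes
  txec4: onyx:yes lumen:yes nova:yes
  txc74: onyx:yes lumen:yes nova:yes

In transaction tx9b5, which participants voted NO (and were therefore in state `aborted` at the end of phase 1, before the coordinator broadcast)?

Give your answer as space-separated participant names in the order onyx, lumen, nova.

Txn tx9b5 phase 1: onyx no -> aborted; lumen no -> aborted; nova yes -> prepared

Answer: onyx lumen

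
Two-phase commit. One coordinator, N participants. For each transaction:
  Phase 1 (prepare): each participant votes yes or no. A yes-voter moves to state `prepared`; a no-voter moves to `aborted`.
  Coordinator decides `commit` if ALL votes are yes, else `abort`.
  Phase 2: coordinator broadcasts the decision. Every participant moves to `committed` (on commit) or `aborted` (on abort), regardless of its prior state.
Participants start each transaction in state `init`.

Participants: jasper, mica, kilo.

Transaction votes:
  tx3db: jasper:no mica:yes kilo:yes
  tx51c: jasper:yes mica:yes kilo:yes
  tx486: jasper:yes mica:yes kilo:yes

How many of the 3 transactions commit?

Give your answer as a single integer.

Answer: 2

Derivation:
tx3db: no from jasper -> abort (commits=0)
tx51c: all yes -> commit (commits=1)
tx486: all yes -> commit (commits=2)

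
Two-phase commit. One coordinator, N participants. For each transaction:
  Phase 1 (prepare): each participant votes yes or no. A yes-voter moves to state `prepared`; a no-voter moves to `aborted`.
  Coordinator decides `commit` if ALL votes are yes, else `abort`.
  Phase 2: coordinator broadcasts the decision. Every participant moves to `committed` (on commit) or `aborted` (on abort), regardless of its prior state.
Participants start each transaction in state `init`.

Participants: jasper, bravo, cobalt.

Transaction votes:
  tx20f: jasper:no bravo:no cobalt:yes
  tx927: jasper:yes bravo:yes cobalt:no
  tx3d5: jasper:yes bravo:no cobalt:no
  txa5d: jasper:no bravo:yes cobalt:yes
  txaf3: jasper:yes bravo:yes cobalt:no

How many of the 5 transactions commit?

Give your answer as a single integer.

Answer: 0

Derivation:
tx20f: no from jasper, bravo -> abort (commits=0)
tx927: no from cobalt -> abort (commits=0)
tx3d5: no from bravo, cobalt -> abort (commits=0)
txa5d: no from jasper -> abort (commits=0)
txaf3: no from cobalt -> abort (commits=0)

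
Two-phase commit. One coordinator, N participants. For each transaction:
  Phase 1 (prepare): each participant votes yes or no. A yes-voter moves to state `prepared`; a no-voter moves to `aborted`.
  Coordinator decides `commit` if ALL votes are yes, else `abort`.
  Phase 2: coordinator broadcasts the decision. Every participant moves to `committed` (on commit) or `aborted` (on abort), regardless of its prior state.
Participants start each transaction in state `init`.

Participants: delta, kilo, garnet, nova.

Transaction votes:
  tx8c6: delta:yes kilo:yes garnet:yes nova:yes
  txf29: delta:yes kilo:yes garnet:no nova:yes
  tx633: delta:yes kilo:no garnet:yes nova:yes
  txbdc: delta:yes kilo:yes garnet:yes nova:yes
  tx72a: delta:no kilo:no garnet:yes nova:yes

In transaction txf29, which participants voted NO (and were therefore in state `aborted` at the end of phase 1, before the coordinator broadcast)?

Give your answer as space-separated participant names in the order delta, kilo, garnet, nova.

Answer: garnet

Derivation:
Txn txf29 phase 1: delta yes -> prepared; kilo yes -> prepared; garnet no -> aborted; nova yes -> prepared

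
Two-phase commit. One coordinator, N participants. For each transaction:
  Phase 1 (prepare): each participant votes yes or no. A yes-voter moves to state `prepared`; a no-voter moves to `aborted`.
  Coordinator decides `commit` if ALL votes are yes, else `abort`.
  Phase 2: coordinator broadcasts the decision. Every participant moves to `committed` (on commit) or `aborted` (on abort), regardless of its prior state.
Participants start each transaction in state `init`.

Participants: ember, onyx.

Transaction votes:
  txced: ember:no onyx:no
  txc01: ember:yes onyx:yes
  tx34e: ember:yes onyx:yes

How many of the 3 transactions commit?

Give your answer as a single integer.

txced: no from ember, onyx -> abort (commits=0)
txc01: all yes -> commit (commits=1)
tx34e: all yes -> commit (commits=2)

Answer: 2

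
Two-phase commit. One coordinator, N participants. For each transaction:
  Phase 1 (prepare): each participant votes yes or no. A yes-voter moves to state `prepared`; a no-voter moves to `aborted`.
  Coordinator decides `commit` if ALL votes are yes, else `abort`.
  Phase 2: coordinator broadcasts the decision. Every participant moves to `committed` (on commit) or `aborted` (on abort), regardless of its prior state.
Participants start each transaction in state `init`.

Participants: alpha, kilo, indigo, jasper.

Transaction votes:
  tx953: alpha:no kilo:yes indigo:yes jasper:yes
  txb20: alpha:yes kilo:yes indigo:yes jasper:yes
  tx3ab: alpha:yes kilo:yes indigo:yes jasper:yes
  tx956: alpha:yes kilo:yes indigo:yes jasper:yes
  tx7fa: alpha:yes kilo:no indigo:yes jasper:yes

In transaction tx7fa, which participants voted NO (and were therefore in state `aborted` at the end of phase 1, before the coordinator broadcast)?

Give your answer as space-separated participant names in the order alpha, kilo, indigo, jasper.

Txn tx7fa phase 1: alpha yes -> prepared; kilo no -> aborted; indigo yes -> prepared; jasper yes -> prepared

Answer: kilo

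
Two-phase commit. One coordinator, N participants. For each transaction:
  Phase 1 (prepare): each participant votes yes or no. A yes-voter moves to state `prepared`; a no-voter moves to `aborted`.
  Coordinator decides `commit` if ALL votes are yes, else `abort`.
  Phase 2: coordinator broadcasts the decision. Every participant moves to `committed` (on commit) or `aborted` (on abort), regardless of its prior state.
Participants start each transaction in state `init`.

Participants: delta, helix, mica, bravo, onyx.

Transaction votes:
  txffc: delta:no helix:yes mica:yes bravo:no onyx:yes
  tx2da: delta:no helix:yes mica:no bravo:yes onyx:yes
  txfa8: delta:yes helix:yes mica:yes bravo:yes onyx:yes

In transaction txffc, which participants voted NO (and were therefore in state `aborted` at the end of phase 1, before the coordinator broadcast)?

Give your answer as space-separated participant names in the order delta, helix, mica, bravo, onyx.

Answer: delta bravo

Derivation:
Txn txffc phase 1: delta no -> aborted; helix yes -> prepared; mica yes -> prepared; bravo no -> aborted; onyx yes -> prepared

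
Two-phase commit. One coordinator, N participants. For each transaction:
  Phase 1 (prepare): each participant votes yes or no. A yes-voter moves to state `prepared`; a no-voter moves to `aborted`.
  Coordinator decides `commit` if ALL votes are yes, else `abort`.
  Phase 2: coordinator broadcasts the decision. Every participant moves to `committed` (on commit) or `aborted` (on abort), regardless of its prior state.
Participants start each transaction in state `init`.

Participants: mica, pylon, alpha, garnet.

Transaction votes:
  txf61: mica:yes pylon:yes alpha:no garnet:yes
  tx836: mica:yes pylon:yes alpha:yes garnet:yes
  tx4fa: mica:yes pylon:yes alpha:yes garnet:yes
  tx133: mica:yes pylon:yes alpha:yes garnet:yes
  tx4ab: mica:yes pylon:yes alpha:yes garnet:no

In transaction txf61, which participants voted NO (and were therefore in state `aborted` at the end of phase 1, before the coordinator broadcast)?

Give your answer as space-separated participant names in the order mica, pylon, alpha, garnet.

Answer: alpha

Derivation:
Txn txf61 phase 1: mica yes -> prepared; pylon yes -> prepared; alpha no -> aborted; garnet yes -> prepared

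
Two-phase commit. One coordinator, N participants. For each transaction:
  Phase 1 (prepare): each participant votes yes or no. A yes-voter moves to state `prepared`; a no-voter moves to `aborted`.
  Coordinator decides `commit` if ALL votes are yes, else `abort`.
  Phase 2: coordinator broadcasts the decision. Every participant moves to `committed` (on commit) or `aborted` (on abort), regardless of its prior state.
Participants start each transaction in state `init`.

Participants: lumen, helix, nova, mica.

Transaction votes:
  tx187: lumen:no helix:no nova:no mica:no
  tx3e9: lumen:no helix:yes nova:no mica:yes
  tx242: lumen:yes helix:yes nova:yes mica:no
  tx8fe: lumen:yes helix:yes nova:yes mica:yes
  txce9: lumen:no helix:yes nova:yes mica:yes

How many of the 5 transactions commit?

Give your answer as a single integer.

tx187: no from lumen, helix, nova, mica -> abort (commits=0)
tx3e9: no from lumen, nova -> abort (commits=0)
tx242: no from mica -> abort (commits=0)
tx8fe: all yes -> commit (commits=1)
txce9: no from lumen -> abort (commits=1)

Answer: 1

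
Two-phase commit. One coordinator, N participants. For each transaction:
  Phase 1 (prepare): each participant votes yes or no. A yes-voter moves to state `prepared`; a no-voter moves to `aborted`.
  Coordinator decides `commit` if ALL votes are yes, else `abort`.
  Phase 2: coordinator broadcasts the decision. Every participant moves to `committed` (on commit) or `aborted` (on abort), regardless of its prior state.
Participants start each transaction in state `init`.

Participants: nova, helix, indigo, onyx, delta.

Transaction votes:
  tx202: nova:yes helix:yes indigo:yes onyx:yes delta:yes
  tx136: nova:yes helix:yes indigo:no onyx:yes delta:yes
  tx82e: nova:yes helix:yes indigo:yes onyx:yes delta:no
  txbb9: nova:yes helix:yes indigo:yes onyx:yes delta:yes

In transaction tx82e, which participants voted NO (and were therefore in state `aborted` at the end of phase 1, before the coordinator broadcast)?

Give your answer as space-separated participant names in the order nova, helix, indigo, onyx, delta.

Answer: delta

Derivation:
Txn tx82e phase 1: nova yes -> prepared; helix yes -> prepared; indigo yes -> prepared; onyx yes -> prepared; delta no -> aborted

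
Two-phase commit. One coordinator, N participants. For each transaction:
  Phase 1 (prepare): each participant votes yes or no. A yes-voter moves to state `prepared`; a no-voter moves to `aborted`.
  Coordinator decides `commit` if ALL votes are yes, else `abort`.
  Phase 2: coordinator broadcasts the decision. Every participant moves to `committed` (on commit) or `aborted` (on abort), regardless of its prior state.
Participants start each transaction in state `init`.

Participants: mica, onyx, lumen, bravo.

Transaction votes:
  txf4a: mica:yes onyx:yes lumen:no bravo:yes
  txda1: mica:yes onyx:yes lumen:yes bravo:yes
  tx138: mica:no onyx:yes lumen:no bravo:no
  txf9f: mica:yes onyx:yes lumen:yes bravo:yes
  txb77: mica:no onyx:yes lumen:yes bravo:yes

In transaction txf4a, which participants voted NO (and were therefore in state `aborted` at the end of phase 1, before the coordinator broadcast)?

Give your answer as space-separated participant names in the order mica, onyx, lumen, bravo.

Txn txf4a phase 1: mica yes -> prepared; onyx yes -> prepared; lumen no -> aborted; bravo yes -> prepared

Answer: lumen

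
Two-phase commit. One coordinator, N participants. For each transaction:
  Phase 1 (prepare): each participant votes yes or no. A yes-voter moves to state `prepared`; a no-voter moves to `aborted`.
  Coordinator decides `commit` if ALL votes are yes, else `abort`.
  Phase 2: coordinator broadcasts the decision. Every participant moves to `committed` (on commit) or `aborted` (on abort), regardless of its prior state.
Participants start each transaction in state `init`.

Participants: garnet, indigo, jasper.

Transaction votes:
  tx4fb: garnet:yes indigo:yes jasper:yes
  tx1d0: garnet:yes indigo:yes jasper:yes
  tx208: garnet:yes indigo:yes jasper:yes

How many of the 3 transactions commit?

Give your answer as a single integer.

tx4fb: all yes -> commit (commits=1)
tx1d0: all yes -> commit (commits=2)
tx208: all yes -> commit (commits=3)

Answer: 3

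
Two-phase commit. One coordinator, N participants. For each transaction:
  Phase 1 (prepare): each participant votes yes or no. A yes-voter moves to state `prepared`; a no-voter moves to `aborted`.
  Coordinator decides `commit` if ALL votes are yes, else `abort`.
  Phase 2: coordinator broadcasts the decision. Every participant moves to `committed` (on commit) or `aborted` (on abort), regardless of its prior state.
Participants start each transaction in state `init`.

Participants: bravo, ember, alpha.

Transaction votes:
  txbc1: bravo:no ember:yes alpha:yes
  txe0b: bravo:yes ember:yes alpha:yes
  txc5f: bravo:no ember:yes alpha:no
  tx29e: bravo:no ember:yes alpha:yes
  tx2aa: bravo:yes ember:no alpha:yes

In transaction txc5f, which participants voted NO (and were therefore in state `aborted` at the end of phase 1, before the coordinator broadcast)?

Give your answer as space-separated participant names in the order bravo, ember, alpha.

Answer: bravo alpha

Derivation:
Txn txc5f phase 1: bravo no -> aborted; ember yes -> prepared; alpha no -> aborted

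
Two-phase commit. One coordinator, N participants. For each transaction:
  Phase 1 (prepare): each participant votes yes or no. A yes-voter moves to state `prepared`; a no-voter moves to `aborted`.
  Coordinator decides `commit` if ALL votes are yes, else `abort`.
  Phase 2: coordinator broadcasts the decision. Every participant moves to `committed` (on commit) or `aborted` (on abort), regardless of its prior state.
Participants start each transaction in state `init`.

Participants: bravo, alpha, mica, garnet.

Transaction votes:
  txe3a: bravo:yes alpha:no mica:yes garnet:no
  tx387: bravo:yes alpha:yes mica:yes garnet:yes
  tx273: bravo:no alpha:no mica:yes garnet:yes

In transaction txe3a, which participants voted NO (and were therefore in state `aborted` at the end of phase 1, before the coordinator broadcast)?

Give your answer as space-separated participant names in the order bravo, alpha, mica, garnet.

Answer: alpha garnet

Derivation:
Txn txe3a phase 1: bravo yes -> prepared; alpha no -> aborted; mica yes -> prepared; garnet no -> aborted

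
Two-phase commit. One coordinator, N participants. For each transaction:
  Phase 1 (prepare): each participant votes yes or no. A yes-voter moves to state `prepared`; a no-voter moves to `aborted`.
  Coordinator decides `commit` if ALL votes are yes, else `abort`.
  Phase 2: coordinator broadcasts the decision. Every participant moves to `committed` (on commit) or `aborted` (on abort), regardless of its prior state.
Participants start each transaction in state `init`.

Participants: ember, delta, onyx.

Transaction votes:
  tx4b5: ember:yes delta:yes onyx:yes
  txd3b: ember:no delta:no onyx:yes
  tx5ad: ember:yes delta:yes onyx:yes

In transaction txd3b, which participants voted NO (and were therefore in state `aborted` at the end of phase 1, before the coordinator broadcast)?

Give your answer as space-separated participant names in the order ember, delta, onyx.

Txn txd3b phase 1: ember no -> aborted; delta no -> aborted; onyx yes -> prepared

Answer: ember delta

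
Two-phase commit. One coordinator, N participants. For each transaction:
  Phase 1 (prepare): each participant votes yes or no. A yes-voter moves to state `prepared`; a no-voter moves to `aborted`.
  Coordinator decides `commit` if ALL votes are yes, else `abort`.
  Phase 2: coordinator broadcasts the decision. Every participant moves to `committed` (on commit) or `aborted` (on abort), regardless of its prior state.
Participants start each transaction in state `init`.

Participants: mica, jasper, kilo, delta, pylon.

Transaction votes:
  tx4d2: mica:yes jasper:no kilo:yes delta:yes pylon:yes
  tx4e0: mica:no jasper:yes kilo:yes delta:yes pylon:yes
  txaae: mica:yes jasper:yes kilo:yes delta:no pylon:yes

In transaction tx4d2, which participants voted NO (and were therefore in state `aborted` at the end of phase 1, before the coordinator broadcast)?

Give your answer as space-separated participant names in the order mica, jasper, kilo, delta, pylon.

Answer: jasper

Derivation:
Txn tx4d2 phase 1: mica yes -> prepared; jasper no -> aborted; kilo yes -> prepared; delta yes -> prepared; pylon yes -> prepared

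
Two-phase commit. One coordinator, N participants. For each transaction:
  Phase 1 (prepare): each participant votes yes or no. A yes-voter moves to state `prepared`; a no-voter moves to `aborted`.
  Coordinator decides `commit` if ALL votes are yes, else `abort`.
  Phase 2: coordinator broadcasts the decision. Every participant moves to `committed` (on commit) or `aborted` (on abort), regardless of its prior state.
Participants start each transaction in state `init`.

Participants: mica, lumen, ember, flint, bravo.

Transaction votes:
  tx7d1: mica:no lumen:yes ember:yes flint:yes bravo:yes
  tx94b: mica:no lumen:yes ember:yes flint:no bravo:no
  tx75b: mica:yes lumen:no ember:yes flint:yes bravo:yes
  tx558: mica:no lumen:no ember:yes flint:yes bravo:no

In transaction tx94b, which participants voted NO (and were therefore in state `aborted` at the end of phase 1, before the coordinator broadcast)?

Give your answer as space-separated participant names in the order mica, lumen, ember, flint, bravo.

Txn tx94b phase 1: mica no -> aborted; lumen yes -> prepared; ember yes -> prepared; flint no -> aborted; bravo no -> aborted

Answer: mica flint bravo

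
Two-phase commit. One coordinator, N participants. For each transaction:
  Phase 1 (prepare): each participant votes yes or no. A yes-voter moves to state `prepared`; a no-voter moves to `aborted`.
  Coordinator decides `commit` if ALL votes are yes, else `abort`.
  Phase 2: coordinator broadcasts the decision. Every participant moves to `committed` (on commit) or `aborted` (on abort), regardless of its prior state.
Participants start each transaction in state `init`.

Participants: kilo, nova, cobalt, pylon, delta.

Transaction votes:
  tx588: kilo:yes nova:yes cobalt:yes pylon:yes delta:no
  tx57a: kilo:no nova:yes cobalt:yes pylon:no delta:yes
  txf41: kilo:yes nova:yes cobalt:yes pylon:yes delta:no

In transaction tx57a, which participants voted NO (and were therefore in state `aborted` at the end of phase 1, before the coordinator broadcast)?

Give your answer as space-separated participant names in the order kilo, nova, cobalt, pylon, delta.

Txn tx57a phase 1: kilo no -> aborted; nova yes -> prepared; cobalt yes -> prepared; pylon no -> aborted; delta yes -> prepared

Answer: kilo pylon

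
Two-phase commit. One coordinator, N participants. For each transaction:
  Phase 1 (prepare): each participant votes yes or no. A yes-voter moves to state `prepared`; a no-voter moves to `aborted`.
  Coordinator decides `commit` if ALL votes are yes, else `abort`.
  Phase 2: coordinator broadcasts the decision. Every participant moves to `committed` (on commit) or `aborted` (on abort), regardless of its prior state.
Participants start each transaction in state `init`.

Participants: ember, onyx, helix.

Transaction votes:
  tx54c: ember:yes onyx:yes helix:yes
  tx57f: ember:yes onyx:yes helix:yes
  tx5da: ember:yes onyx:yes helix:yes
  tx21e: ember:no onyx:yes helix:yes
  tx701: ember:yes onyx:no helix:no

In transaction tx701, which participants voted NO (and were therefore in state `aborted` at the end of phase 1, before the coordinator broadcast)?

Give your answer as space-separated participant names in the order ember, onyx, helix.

Txn tx701 phase 1: ember yes -> prepared; onyx no -> aborted; helix no -> aborted

Answer: onyx helix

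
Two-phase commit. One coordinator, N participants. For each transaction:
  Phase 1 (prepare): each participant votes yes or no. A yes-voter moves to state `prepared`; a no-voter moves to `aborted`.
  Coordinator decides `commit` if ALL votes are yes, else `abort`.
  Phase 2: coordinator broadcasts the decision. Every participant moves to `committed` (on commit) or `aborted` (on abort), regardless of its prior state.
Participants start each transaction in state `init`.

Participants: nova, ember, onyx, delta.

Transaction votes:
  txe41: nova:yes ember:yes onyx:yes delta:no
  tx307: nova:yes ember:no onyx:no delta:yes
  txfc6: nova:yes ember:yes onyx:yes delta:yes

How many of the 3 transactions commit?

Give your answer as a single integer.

txe41: no from delta -> abort (commits=0)
tx307: no from ember, onyx -> abort (commits=0)
txfc6: all yes -> commit (commits=1)

Answer: 1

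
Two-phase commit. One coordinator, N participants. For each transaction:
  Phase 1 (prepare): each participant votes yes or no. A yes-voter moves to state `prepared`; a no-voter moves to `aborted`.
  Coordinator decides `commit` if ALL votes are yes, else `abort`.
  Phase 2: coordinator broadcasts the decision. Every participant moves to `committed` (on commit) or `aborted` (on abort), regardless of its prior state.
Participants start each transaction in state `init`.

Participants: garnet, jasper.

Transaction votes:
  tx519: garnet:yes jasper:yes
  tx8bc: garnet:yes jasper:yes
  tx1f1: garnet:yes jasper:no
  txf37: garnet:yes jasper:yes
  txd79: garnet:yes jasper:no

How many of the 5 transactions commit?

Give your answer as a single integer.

Answer: 3

Derivation:
tx519: all yes -> commit (commits=1)
tx8bc: all yes -> commit (commits=2)
tx1f1: no from jasper -> abort (commits=2)
txf37: all yes -> commit (commits=3)
txd79: no from jasper -> abort (commits=3)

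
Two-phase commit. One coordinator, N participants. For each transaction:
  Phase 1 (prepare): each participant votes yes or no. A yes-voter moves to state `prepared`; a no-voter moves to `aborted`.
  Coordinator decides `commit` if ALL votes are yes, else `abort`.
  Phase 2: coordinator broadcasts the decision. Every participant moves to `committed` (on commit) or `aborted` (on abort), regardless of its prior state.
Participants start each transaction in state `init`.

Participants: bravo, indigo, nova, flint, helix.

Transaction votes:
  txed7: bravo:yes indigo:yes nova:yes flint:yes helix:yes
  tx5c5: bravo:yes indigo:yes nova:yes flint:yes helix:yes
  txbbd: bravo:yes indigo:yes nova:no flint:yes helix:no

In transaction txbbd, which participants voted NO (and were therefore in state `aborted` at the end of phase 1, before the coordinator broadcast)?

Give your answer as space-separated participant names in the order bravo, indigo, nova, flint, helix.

Answer: nova helix

Derivation:
Txn txbbd phase 1: bravo yes -> prepared; indigo yes -> prepared; nova no -> aborted; flint yes -> prepared; helix no -> aborted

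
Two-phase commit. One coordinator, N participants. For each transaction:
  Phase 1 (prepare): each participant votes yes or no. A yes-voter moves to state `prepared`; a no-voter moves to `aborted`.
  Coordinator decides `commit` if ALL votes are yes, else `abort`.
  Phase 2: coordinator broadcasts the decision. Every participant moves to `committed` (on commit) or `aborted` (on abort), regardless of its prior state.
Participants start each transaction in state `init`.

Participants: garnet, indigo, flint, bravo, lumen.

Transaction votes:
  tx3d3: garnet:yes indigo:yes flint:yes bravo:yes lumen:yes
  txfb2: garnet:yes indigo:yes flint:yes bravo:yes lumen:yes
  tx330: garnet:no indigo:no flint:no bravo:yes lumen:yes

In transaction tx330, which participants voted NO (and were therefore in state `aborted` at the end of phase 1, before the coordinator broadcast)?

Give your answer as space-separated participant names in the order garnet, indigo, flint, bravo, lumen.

Answer: garnet indigo flint

Derivation:
Txn tx330 phase 1: garnet no -> aborted; indigo no -> aborted; flint no -> aborted; bravo yes -> prepared; lumen yes -> prepared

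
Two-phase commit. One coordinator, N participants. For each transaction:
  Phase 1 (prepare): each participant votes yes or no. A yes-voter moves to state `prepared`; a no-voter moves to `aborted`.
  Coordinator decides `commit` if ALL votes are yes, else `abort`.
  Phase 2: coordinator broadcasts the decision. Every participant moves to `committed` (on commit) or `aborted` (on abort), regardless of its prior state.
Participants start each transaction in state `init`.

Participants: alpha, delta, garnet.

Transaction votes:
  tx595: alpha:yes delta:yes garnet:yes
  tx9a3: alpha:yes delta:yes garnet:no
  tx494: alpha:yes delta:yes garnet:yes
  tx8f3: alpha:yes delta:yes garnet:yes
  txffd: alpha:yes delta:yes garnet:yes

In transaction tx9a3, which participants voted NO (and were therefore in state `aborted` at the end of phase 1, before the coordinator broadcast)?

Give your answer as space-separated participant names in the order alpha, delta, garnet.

Answer: garnet

Derivation:
Txn tx9a3 phase 1: alpha yes -> prepared; delta yes -> prepared; garnet no -> aborted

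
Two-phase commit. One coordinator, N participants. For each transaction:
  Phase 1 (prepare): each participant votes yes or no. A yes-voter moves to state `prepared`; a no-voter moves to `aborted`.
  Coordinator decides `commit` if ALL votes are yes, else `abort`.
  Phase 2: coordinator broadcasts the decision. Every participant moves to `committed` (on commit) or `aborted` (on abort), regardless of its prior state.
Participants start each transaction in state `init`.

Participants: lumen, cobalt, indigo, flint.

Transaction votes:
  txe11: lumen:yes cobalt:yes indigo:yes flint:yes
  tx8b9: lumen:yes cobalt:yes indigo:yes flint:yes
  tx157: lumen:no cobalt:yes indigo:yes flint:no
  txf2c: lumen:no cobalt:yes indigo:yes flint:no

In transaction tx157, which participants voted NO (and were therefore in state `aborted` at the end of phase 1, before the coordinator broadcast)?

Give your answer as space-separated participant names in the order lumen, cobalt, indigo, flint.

Txn tx157 phase 1: lumen no -> aborted; cobalt yes -> prepared; indigo yes -> prepared; flint no -> aborted

Answer: lumen flint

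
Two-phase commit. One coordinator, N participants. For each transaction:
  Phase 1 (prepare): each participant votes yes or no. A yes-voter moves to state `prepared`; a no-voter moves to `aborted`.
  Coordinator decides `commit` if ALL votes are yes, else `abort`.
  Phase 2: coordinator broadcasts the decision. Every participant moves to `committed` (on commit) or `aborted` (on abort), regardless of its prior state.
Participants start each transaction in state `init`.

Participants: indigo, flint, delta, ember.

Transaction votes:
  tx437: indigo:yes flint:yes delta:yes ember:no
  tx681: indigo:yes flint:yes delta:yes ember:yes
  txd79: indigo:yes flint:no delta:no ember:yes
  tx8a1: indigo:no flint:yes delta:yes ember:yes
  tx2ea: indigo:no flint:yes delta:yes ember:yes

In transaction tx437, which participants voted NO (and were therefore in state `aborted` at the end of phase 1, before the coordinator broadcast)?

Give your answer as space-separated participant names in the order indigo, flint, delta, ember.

Txn tx437 phase 1: indigo yes -> prepared; flint yes -> prepared; delta yes -> prepared; ember no -> aborted

Answer: ember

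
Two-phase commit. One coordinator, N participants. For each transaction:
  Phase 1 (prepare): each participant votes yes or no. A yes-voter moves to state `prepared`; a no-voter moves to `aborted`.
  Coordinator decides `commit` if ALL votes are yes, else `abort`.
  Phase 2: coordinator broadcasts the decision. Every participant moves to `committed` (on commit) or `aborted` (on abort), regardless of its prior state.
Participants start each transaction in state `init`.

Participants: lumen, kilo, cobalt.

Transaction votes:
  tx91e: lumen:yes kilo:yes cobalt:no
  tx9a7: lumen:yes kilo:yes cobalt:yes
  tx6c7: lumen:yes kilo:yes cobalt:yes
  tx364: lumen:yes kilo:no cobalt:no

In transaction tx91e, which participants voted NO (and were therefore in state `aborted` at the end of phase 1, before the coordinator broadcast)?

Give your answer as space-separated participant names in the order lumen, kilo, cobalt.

Answer: cobalt

Derivation:
Txn tx91e phase 1: lumen yes -> prepared; kilo yes -> prepared; cobalt no -> aborted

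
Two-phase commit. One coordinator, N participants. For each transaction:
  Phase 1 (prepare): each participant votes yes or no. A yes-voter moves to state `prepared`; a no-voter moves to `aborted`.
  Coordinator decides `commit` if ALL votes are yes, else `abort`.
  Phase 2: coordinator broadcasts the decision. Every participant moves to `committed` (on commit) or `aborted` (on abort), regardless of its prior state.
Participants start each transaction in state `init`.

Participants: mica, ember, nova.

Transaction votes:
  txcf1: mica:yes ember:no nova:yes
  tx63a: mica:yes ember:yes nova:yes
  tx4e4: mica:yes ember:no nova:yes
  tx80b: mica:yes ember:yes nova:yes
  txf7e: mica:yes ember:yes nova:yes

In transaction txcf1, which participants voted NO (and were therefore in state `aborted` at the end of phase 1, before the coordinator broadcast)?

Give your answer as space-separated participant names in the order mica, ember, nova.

Txn txcf1 phase 1: mica yes -> prepared; ember no -> aborted; nova yes -> prepared

Answer: ember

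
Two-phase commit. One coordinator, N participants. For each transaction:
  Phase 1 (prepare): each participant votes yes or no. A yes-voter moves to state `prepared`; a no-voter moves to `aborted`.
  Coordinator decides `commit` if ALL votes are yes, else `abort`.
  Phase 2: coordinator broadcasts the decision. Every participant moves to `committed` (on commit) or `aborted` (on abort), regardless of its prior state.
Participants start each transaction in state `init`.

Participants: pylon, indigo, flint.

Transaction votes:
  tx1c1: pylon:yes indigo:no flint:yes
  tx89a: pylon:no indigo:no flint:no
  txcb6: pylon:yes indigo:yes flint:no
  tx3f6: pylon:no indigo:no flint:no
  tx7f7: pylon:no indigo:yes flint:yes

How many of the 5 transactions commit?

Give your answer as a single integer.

Answer: 0

Derivation:
tx1c1: no from indigo -> abort (commits=0)
tx89a: no from pylon, indigo, flint -> abort (commits=0)
txcb6: no from flint -> abort (commits=0)
tx3f6: no from pylon, indigo, flint -> abort (commits=0)
tx7f7: no from pylon -> abort (commits=0)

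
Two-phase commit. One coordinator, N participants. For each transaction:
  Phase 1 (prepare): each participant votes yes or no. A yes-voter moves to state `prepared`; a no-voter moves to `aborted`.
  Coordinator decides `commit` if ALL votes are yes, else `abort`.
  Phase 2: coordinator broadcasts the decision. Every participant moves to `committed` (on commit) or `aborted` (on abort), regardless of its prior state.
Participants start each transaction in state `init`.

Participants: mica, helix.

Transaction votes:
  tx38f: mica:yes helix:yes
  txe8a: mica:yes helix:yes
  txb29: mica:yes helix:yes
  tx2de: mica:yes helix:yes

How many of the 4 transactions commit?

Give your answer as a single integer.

Answer: 4

Derivation:
tx38f: all yes -> commit (commits=1)
txe8a: all yes -> commit (commits=2)
txb29: all yes -> commit (commits=3)
tx2de: all yes -> commit (commits=4)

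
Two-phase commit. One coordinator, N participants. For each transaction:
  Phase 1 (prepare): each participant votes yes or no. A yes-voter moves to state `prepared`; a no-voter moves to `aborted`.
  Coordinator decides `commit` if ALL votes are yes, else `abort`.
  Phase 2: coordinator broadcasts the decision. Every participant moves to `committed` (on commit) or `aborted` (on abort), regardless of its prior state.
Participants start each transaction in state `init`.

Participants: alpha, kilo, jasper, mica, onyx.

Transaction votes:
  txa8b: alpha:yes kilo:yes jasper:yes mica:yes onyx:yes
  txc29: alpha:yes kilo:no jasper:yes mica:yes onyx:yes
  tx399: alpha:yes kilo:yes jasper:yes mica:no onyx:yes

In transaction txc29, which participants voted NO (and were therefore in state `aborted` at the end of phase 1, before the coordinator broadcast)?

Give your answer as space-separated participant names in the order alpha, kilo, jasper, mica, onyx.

Answer: kilo

Derivation:
Txn txc29 phase 1: alpha yes -> prepared; kilo no -> aborted; jasper yes -> prepared; mica yes -> prepared; onyx yes -> prepared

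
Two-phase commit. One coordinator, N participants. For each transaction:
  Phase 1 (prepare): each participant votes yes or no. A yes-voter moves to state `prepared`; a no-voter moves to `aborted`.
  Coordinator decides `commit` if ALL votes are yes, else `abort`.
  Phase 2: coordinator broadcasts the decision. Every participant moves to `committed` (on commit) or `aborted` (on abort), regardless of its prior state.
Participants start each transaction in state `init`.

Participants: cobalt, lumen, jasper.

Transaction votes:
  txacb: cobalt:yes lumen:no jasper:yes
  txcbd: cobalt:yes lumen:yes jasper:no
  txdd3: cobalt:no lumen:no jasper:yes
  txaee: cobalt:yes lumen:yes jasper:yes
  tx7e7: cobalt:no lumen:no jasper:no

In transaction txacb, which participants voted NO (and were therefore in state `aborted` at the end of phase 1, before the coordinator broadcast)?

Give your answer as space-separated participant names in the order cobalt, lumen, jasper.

Answer: lumen

Derivation:
Txn txacb phase 1: cobalt yes -> prepared; lumen no -> aborted; jasper yes -> prepared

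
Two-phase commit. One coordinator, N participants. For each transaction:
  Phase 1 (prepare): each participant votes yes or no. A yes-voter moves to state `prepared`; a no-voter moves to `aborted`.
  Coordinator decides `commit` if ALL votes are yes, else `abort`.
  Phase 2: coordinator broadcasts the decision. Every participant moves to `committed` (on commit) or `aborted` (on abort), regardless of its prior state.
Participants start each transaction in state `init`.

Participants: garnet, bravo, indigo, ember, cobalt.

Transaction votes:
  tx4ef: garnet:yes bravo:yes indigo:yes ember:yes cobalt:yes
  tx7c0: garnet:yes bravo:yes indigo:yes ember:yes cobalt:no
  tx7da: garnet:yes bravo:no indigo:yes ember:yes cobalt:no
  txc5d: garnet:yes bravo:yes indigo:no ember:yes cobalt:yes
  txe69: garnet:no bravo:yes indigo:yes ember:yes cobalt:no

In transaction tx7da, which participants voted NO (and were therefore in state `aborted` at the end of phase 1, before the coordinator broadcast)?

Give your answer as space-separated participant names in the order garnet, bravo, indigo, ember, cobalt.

Answer: bravo cobalt

Derivation:
Txn tx7da phase 1: garnet yes -> prepared; bravo no -> aborted; indigo yes -> prepared; ember yes -> prepared; cobalt no -> aborted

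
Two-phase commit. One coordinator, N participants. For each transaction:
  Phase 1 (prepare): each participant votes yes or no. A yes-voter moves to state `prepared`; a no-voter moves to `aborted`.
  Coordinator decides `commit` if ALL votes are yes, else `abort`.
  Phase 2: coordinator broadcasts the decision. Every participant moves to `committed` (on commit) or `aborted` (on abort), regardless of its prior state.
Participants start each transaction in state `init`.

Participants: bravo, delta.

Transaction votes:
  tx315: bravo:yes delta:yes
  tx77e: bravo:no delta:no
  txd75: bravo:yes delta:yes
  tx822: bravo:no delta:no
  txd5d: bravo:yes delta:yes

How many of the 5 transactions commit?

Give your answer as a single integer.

Answer: 3

Derivation:
tx315: all yes -> commit (commits=1)
tx77e: no from bravo, delta -> abort (commits=1)
txd75: all yes -> commit (commits=2)
tx822: no from bravo, delta -> abort (commits=2)
txd5d: all yes -> commit (commits=3)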